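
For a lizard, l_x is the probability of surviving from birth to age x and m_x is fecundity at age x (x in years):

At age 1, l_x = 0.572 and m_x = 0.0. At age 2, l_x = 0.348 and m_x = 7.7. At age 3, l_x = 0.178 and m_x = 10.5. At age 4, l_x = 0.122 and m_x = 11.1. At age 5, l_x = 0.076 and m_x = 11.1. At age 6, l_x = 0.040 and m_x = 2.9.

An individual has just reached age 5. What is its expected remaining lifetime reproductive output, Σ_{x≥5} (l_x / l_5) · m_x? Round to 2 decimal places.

l_5 = 0.076. Conditional survival from age 5 to x is l_x / l_5.
  x=5: (0.076/0.076) × 11.1 = 11.1000
  x=6: (0.040/0.076) × 2.9 = 1.5263
Sum = 11.1000 + 1.5263 = 12.6263

12.63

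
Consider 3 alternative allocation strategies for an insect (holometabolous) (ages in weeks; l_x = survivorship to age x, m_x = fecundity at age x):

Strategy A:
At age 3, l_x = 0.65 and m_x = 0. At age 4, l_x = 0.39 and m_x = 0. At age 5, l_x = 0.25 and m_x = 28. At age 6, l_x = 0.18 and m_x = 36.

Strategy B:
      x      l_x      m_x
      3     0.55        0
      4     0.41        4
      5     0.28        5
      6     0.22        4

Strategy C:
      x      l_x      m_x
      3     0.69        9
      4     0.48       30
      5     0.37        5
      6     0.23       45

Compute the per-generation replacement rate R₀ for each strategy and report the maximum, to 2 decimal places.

32.81

Strategy A: R₀ = 0.65×0 + 0.39×0 + 0.25×28 + 0.18×36 = 13.4800
Strategy B: R₀ = 0.55×0 + 0.41×4 + 0.28×5 + 0.22×4 = 3.9200
Strategy C: R₀ = 0.69×9 + 0.48×30 + 0.37×5 + 0.23×45 = 32.8100
Highest R₀: strategy C with 32.8100.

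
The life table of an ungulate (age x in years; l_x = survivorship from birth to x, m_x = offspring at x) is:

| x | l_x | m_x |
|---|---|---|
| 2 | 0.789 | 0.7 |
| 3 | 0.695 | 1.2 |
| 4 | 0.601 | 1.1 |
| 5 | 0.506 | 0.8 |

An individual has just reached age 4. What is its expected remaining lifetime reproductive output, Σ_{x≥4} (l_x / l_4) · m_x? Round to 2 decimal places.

l_4 = 0.601. Conditional survival from age 4 to x is l_x / l_4.
  x=4: (0.601/0.601) × 1.1 = 1.1000
  x=5: (0.506/0.601) × 0.8 = 0.6735
Sum = 1.1000 + 0.6735 = 1.7735

1.77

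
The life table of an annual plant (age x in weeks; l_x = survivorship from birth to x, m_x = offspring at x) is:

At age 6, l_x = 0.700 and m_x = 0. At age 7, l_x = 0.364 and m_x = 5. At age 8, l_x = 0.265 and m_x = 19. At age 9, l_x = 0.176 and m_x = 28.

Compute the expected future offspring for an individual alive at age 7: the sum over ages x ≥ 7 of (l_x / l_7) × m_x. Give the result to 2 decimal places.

l_7 = 0.364. Conditional survival from age 7 to x is l_x / l_7.
  x=7: (0.364/0.364) × 5 = 5.0000
  x=8: (0.265/0.364) × 19 = 13.8324
  x=9: (0.176/0.364) × 28 = 13.5385
Sum = 5.0000 + 13.8324 + 13.5385 = 32.3709

32.37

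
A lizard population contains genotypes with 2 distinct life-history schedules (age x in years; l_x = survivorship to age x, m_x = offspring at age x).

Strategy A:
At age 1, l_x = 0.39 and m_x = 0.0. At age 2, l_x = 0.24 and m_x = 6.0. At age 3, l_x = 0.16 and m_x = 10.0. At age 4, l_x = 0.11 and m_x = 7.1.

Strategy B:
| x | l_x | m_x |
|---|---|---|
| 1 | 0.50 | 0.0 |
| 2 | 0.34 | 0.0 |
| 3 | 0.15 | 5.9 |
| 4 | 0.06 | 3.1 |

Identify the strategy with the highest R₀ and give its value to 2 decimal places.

Strategy A: R₀ = 0.39×0.0 + 0.24×6.0 + 0.16×10.0 + 0.11×7.1 = 3.8210
Strategy B: R₀ = 0.50×0.0 + 0.34×0.0 + 0.15×5.9 + 0.06×3.1 = 1.0710
Highest R₀: strategy A with 3.8210.

3.82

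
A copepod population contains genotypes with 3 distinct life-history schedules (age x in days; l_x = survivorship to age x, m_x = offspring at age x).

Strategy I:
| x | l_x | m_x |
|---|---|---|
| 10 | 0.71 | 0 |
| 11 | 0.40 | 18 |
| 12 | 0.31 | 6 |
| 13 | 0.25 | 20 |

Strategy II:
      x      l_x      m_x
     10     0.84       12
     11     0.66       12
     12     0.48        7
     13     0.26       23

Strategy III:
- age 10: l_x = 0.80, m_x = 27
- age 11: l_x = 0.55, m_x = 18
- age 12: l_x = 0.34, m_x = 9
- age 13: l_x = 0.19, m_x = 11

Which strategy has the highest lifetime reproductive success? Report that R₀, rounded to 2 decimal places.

36.65

Strategy I: R₀ = 0.71×0 + 0.40×18 + 0.31×6 + 0.25×20 = 14.0600
Strategy II: R₀ = 0.84×12 + 0.66×12 + 0.48×7 + 0.26×23 = 27.3400
Strategy III: R₀ = 0.80×27 + 0.55×18 + 0.34×9 + 0.19×11 = 36.6500
Highest R₀: strategy III with 36.6500.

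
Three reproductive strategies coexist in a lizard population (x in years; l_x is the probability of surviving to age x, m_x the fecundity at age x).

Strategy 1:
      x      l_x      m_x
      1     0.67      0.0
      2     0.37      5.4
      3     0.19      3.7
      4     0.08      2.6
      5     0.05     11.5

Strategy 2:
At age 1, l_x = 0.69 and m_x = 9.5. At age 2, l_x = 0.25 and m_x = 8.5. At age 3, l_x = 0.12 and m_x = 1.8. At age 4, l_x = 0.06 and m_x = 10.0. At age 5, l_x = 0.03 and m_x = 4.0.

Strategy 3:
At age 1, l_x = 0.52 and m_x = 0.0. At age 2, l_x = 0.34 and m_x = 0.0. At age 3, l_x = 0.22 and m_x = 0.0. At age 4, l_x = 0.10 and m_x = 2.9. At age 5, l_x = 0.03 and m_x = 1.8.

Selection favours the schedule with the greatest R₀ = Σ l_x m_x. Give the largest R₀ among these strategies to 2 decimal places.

9.62

Strategy 1: R₀ = 0.67×0.0 + 0.37×5.4 + 0.19×3.7 + 0.08×2.6 + 0.05×11.5 = 3.4840
Strategy 2: R₀ = 0.69×9.5 + 0.25×8.5 + 0.12×1.8 + 0.06×10.0 + 0.03×4.0 = 9.6160
Strategy 3: R₀ = 0.52×0.0 + 0.34×0.0 + 0.22×0.0 + 0.10×2.9 + 0.03×1.8 = 0.3440
Highest R₀: strategy 2 with 9.6160.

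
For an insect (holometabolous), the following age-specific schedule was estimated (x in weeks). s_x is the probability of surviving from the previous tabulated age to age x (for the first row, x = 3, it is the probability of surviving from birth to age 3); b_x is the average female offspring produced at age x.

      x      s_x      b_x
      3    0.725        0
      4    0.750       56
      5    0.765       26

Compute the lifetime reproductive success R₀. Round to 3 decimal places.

Survivorship from birth: l_x = s_3·s_4·…·s_x.
  l_3 = 0.72500
  l_4 = 0.54375
  l_5 = 0.41597
R₀ = Σ l_x b_x:
  age 3: 0.72500 × 0 = 0.0000
  age 4: 0.54375 × 56 = 30.4500
  age 5: 0.41597 × 26 = 10.8152
R₀ = 0.0000 + 30.4500 + 10.8152 = 41.2652

41.265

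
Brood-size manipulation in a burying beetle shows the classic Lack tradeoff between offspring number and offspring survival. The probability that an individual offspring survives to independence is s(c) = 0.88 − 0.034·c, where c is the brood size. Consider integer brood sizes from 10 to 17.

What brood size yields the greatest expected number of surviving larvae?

Expected surviving larvae = c × s(c):
  c=10: 10 × 0.540 = 5.400
  c=11: 11 × 0.506 = 5.566
  c=12: 12 × 0.472 = 5.664
  c=13: 13 × 0.438 = 5.694
  c=14: 14 × 0.404 = 5.656
  c=15: 15 × 0.370 = 5.550
  c=16: 16 × 0.336 = 5.376
  c=17: 17 × 0.302 = 5.134
Maximum at c = 13 (5.694 surviving larvae).

13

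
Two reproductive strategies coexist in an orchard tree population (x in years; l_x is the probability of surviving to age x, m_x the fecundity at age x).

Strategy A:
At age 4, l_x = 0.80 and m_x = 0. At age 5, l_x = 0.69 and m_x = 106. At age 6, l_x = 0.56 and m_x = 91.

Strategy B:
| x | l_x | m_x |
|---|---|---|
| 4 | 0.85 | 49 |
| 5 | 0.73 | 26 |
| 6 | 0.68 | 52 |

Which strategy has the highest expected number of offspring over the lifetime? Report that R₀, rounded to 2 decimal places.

Strategy A: R₀ = 0.80×0 + 0.69×106 + 0.56×91 = 124.1000
Strategy B: R₀ = 0.85×49 + 0.73×26 + 0.68×52 = 95.9900
Highest R₀: strategy A with 124.1000.

124.10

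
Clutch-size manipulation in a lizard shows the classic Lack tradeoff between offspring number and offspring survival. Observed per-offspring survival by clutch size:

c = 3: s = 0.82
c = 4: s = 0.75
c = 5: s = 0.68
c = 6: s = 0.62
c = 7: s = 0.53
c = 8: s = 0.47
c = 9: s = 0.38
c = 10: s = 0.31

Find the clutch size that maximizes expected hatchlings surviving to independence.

Expected hatchlings surviving to independence = c × s(c):
  c=3: 3 × 0.82 = 2.460
  c=4: 4 × 0.75 = 3.000
  c=5: 5 × 0.68 = 3.400
  c=6: 6 × 0.62 = 3.720
  c=7: 7 × 0.53 = 3.710
  c=8: 8 × 0.47 = 3.760
  c=9: 9 × 0.38 = 3.420
  c=10: 10 × 0.31 = 3.100
Maximum at c = 8 (3.760 hatchlings surviving to independence).

8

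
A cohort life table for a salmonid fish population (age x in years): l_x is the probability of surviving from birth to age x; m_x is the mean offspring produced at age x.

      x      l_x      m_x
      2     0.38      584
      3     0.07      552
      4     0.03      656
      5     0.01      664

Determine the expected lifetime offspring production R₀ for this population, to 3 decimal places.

R₀ = Σ l_x m_x:
  age 2: 0.38 × 584 = 221.9200
  age 3: 0.07 × 552 = 38.6400
  age 4: 0.03 × 656 = 19.6800
  age 5: 0.01 × 664 = 6.6400
R₀ = 221.9200 + 38.6400 + 19.6800 + 6.6400 = 286.8800

286.880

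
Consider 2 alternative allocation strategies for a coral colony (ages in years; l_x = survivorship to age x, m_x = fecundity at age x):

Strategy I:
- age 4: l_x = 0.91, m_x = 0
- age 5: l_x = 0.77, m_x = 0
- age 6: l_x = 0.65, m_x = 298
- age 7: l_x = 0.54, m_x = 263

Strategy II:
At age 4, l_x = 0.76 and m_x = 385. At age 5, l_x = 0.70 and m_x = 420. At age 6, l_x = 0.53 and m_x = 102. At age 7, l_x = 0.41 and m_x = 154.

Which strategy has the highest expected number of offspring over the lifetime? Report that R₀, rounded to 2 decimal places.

Strategy I: R₀ = 0.91×0 + 0.77×0 + 0.65×298 + 0.54×263 = 335.7200
Strategy II: R₀ = 0.76×385 + 0.70×420 + 0.53×102 + 0.41×154 = 703.8000
Highest R₀: strategy II with 703.8000.

703.80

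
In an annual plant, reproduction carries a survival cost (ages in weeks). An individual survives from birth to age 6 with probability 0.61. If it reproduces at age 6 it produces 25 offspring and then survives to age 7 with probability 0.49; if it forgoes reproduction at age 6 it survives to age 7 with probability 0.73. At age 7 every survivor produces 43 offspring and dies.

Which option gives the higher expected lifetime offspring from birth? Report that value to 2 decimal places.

breed at age 6: R₀ = 0.61 × (25 + 0.49 × 43) = 0.61 × 46.0700 = 28.1027
delay to age 7: R₀ = 0.61 × (0.73 × 43) = 0.61 × 31.3900 = 19.1479
Higher: breed at age 6 (28.1027).

28.10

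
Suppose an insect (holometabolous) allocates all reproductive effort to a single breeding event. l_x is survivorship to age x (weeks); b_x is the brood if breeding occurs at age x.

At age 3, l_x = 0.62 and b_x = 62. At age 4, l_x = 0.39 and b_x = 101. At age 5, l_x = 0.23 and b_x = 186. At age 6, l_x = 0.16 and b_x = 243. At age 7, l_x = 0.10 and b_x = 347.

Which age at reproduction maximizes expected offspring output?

Expected offspring if breeding at age x = l_x × b_x:
  age 3: 0.62 × 62 = 38.440
  age 4: 0.39 × 101 = 39.390
  age 5: 0.23 × 186 = 42.780
  age 6: 0.16 × 243 = 38.880
  age 7: 0.10 × 347 = 34.700
Maximum at age 5 (42.780).

5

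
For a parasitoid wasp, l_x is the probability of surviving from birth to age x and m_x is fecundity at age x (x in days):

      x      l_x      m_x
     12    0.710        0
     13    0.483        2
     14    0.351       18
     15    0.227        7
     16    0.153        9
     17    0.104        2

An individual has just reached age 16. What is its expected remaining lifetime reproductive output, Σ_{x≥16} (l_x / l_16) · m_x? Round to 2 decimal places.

l_16 = 0.153. Conditional survival from age 16 to x is l_x / l_16.
  x=16: (0.153/0.153) × 9 = 9.0000
  x=17: (0.104/0.153) × 2 = 1.3595
Sum = 9.0000 + 1.3595 = 10.3595

10.36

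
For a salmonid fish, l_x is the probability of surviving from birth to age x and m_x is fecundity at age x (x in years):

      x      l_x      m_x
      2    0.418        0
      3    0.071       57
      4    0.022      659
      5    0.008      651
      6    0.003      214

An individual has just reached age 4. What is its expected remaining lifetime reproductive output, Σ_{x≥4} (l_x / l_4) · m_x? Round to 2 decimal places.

l_4 = 0.022. Conditional survival from age 4 to x is l_x / l_4.
  x=4: (0.022/0.022) × 659 = 659.0000
  x=5: (0.008/0.022) × 651 = 236.7273
  x=6: (0.003/0.022) × 214 = 29.1818
Sum = 659.0000 + 236.7273 + 29.1818 = 924.9091

924.91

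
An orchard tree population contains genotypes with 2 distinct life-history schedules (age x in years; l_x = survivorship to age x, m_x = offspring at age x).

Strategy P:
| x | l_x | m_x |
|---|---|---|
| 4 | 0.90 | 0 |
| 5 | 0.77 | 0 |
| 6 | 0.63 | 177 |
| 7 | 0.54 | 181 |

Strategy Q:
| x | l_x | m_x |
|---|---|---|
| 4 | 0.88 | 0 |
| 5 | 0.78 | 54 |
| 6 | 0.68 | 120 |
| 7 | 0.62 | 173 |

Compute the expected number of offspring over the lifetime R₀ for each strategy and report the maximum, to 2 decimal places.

230.98

Strategy P: R₀ = 0.90×0 + 0.77×0 + 0.63×177 + 0.54×181 = 209.2500
Strategy Q: R₀ = 0.88×0 + 0.78×54 + 0.68×120 + 0.62×173 = 230.9800
Highest R₀: strategy Q with 230.9800.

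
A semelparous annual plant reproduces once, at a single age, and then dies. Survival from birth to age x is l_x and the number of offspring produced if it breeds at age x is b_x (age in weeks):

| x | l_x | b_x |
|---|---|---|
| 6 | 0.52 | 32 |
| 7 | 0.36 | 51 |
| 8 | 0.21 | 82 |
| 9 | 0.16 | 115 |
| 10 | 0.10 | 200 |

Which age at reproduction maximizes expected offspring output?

10

Expected offspring if breeding at age x = l_x × b_x:
  age 6: 0.52 × 32 = 16.640
  age 7: 0.36 × 51 = 18.360
  age 8: 0.21 × 82 = 17.220
  age 9: 0.16 × 115 = 18.400
  age 10: 0.10 × 200 = 20.000
Maximum at age 10 (20.000).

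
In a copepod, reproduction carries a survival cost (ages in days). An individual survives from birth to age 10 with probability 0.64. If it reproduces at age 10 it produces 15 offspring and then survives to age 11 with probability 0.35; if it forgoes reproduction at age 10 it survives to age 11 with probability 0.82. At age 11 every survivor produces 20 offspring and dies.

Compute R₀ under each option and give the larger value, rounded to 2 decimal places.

breed at age 10: R₀ = 0.64 × (15 + 0.35 × 20) = 0.64 × 22.0000 = 14.0800
delay to age 11: R₀ = 0.64 × (0.82 × 20) = 0.64 × 16.4000 = 10.4960
Higher: breed at age 10 (14.0800).

14.08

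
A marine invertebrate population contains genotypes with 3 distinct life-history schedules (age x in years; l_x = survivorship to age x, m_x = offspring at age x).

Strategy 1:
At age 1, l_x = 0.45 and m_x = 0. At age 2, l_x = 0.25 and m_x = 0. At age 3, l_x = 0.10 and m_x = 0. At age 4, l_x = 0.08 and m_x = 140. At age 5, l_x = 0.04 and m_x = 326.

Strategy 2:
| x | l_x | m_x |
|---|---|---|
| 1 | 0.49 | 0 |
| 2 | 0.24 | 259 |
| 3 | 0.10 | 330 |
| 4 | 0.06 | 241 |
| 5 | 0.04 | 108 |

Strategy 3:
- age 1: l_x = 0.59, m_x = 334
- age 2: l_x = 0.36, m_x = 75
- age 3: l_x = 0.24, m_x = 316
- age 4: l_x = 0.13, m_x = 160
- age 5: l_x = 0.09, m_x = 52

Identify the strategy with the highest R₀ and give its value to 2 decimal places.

Strategy 1: R₀ = 0.45×0 + 0.25×0 + 0.10×0 + 0.08×140 + 0.04×326 = 24.2400
Strategy 2: R₀ = 0.49×0 + 0.24×259 + 0.10×330 + 0.06×241 + 0.04×108 = 113.9400
Strategy 3: R₀ = 0.59×334 + 0.36×75 + 0.24×316 + 0.13×160 + 0.09×52 = 325.3800
Highest R₀: strategy 3 with 325.3800.

325.38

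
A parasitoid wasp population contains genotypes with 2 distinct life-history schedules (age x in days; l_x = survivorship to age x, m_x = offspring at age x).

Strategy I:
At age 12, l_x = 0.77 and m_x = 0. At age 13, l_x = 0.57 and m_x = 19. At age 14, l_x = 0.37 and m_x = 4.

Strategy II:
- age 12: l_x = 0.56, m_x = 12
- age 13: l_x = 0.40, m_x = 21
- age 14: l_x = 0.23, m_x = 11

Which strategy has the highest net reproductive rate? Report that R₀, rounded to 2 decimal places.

17.65

Strategy I: R₀ = 0.77×0 + 0.57×19 + 0.37×4 = 12.3100
Strategy II: R₀ = 0.56×12 + 0.40×21 + 0.23×11 = 17.6500
Highest R₀: strategy II with 17.6500.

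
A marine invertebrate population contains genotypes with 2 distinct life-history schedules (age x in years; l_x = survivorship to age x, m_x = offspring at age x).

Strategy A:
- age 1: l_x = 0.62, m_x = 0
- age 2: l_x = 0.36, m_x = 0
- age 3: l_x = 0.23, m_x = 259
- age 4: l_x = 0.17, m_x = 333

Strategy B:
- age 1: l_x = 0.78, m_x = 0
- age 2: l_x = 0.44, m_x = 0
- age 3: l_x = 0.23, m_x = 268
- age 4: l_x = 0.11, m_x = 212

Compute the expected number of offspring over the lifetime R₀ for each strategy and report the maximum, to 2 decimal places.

Strategy A: R₀ = 0.62×0 + 0.36×0 + 0.23×259 + 0.17×333 = 116.1800
Strategy B: R₀ = 0.78×0 + 0.44×0 + 0.23×268 + 0.11×212 = 84.9600
Highest R₀: strategy A with 116.1800.

116.18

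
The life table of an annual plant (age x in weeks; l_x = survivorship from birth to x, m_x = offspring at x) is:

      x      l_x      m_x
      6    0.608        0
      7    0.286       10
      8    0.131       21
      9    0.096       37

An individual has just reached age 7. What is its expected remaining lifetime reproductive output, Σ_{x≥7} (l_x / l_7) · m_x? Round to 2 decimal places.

l_7 = 0.286. Conditional survival from age 7 to x is l_x / l_7.
  x=7: (0.286/0.286) × 10 = 10.0000
  x=8: (0.131/0.286) × 21 = 9.6189
  x=9: (0.096/0.286) × 37 = 12.4196
Sum = 10.0000 + 9.6189 + 12.4196 = 32.0385

32.04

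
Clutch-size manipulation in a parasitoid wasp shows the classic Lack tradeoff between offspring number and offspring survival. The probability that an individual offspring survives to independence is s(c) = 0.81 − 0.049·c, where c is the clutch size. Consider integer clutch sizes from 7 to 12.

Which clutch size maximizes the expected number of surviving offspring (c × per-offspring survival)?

Expected surviving offspring = c × s(c):
  c=7: 7 × 0.467 = 3.269
  c=8: 8 × 0.418 = 3.344
  c=9: 9 × 0.369 = 3.321
  c=10: 10 × 0.320 = 3.200
  c=11: 11 × 0.271 = 2.981
  c=12: 12 × 0.222 = 2.664
Maximum at c = 8 (3.344 surviving offspring).

8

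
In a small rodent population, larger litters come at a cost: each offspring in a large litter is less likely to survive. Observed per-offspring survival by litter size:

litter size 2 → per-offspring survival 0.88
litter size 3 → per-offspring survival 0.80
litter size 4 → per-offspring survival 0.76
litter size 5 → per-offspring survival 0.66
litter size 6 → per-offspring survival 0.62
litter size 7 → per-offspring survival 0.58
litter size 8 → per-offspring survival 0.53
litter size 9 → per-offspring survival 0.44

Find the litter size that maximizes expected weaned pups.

Expected weaned pups = c × s(c):
  c=2: 2 × 0.88 = 1.760
  c=3: 3 × 0.80 = 2.400
  c=4: 4 × 0.76 = 3.040
  c=5: 5 × 0.66 = 3.300
  c=6: 6 × 0.62 = 3.720
  c=7: 7 × 0.58 = 4.060
  c=8: 8 × 0.53 = 4.240
  c=9: 9 × 0.44 = 3.960
Maximum at c = 8 (4.240 weaned pups).

8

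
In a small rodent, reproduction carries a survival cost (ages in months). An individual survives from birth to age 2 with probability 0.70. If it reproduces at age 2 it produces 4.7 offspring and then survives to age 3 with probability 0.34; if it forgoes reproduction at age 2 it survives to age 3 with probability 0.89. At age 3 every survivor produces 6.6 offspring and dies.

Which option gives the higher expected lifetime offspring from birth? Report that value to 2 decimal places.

breed at age 2: R₀ = 0.70 × (4.7 + 0.34 × 6.6) = 0.70 × 6.9440 = 4.8608
delay to age 3: R₀ = 0.70 × (0.89 × 6.6) = 0.70 × 5.8740 = 4.1118
Higher: breed at age 2 (4.8608).

4.86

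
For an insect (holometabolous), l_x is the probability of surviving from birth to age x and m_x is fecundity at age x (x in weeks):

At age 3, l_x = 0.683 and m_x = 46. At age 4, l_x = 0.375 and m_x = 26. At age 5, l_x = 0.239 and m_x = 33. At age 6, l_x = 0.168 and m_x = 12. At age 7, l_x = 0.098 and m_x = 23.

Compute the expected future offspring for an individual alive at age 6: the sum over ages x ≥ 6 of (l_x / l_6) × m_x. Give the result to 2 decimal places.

25.42

l_6 = 0.168. Conditional survival from age 6 to x is l_x / l_6.
  x=6: (0.168/0.168) × 12 = 12.0000
  x=7: (0.098/0.168) × 23 = 13.4167
Sum = 12.0000 + 13.4167 = 25.4167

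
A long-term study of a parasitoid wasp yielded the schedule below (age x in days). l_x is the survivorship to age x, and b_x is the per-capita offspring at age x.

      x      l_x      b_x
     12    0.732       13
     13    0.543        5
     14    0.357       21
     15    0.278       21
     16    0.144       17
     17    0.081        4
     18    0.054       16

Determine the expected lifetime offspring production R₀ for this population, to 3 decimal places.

29.202

R₀ = Σ l_x b_x:
  age 12: 0.732 × 13 = 9.5160
  age 13: 0.543 × 5 = 2.7150
  age 14: 0.357 × 21 = 7.4970
  age 15: 0.278 × 21 = 5.8380
  age 16: 0.144 × 17 = 2.4480
  age 17: 0.081 × 4 = 0.3240
  age 18: 0.054 × 16 = 0.8640
R₀ = 9.5160 + 2.7150 + 7.4970 + 5.8380 + 2.4480 + 0.3240 + 0.8640 = 29.2020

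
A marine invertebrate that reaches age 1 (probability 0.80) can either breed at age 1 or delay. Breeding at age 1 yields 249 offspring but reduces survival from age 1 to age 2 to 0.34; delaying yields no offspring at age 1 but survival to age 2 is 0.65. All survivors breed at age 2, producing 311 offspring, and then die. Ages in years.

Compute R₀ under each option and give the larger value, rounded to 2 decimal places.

283.79

breed at age 1: R₀ = 0.80 × (249 + 0.34 × 311) = 0.80 × 354.7400 = 283.7920
delay to age 2: R₀ = 0.80 × (0.65 × 311) = 0.80 × 202.1500 = 161.7200
Higher: breed at age 1 (283.7920).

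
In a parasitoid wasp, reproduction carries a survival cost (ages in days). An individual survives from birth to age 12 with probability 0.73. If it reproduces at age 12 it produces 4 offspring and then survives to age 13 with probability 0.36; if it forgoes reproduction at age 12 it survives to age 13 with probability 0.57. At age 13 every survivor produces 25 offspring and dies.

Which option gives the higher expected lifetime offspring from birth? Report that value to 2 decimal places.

breed at age 12: R₀ = 0.73 × (4 + 0.36 × 25) = 0.73 × 13.0000 = 9.4900
delay to age 13: R₀ = 0.73 × (0.57 × 25) = 0.73 × 14.2500 = 10.4025
Higher: delay to age 13 (10.4025).

10.40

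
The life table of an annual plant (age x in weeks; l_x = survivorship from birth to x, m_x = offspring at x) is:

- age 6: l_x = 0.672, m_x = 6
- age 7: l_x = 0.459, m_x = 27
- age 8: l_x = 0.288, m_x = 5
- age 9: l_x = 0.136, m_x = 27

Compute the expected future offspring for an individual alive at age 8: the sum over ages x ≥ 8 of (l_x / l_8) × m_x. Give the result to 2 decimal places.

l_8 = 0.288. Conditional survival from age 8 to x is l_x / l_8.
  x=8: (0.288/0.288) × 5 = 5.0000
  x=9: (0.136/0.288) × 27 = 12.7500
Sum = 5.0000 + 12.7500 = 17.7500

17.75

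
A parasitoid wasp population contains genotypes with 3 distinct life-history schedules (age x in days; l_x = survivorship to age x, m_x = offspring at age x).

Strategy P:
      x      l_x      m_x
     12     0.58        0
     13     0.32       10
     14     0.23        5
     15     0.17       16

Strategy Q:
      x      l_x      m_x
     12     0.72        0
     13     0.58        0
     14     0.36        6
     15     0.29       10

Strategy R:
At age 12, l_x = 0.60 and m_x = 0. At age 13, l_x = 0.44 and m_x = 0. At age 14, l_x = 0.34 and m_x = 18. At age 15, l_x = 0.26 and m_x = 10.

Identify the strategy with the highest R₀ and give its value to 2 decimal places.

8.72

Strategy P: R₀ = 0.58×0 + 0.32×10 + 0.23×5 + 0.17×16 = 7.0700
Strategy Q: R₀ = 0.72×0 + 0.58×0 + 0.36×6 + 0.29×10 = 5.0600
Strategy R: R₀ = 0.60×0 + 0.44×0 + 0.34×18 + 0.26×10 = 8.7200
Highest R₀: strategy R with 8.7200.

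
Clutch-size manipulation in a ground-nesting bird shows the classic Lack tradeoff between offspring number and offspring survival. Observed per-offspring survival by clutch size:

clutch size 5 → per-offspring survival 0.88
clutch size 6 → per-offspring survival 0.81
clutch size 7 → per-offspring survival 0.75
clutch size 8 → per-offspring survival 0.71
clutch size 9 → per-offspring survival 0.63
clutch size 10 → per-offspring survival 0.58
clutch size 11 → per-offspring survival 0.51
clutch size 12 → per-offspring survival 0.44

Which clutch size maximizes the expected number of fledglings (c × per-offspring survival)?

10

Expected fledglings = c × s(c):
  c=5: 5 × 0.88 = 4.400
  c=6: 6 × 0.81 = 4.860
  c=7: 7 × 0.75 = 5.250
  c=8: 8 × 0.71 = 5.680
  c=9: 9 × 0.63 = 5.670
  c=10: 10 × 0.58 = 5.800
  c=11: 11 × 0.51 = 5.610
  c=12: 12 × 0.44 = 5.280
Maximum at c = 10 (5.800 fledglings).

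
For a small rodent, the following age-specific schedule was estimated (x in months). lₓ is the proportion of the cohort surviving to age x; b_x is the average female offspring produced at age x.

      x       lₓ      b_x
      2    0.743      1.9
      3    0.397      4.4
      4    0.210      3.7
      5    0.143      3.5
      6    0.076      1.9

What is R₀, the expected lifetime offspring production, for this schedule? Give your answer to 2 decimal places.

R₀ = Σ lₓ b_x:
  age 2: 0.743 × 1.9 = 1.4117
  age 3: 0.397 × 4.4 = 1.7468
  age 4: 0.210 × 3.7 = 0.7770
  age 5: 0.143 × 3.5 = 0.5005
  age 6: 0.076 × 1.9 = 0.1444
R₀ = 1.4117 + 1.7468 + 0.7770 + 0.5005 + 0.1444 = 4.5804

4.58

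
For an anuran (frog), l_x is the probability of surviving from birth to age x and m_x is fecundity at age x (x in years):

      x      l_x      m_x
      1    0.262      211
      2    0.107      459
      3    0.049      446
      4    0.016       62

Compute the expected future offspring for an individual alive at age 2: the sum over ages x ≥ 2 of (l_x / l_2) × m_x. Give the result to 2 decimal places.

l_2 = 0.107. Conditional survival from age 2 to x is l_x / l_2.
  x=2: (0.107/0.107) × 459 = 459.0000
  x=3: (0.049/0.107) × 446 = 204.2430
  x=4: (0.016/0.107) × 62 = 9.2710
Sum = 459.0000 + 204.2430 + 9.2710 = 672.5140

672.51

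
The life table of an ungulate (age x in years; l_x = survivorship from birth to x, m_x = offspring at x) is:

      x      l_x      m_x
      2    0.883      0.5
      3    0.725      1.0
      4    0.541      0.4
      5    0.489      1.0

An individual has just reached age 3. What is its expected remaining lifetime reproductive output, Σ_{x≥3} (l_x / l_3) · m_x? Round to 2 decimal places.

1.97

l_3 = 0.725. Conditional survival from age 3 to x is l_x / l_3.
  x=3: (0.725/0.725) × 1.0 = 1.0000
  x=4: (0.541/0.725) × 0.4 = 0.2985
  x=5: (0.489/0.725) × 1.0 = 0.6745
Sum = 1.0000 + 0.2985 + 0.6745 = 1.9730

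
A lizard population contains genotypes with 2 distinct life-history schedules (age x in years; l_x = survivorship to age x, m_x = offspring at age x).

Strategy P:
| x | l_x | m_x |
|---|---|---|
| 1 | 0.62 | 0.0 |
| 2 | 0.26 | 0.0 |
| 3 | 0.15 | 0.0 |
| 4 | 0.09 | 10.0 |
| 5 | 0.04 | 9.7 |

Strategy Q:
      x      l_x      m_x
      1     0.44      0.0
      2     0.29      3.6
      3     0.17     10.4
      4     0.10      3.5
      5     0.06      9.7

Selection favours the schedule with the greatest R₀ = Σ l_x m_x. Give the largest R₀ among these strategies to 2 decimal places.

3.74

Strategy P: R₀ = 0.62×0.0 + 0.26×0.0 + 0.15×0.0 + 0.09×10.0 + 0.04×9.7 = 1.2880
Strategy Q: R₀ = 0.44×0.0 + 0.29×3.6 + 0.17×10.4 + 0.10×3.5 + 0.06×9.7 = 3.7440
Highest R₀: strategy Q with 3.7440.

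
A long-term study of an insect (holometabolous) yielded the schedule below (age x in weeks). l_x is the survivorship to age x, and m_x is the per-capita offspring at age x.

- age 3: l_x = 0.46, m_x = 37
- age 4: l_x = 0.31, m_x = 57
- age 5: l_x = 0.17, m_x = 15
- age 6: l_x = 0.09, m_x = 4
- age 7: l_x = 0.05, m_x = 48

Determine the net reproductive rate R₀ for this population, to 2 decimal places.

R₀ = Σ l_x m_x:
  age 3: 0.46 × 37 = 17.0200
  age 4: 0.31 × 57 = 17.6700
  age 5: 0.17 × 15 = 2.5500
  age 6: 0.09 × 4 = 0.3600
  age 7: 0.05 × 48 = 2.4000
R₀ = 17.0200 + 17.6700 + 2.5500 + 0.3600 + 2.4000 = 40.0000

40.00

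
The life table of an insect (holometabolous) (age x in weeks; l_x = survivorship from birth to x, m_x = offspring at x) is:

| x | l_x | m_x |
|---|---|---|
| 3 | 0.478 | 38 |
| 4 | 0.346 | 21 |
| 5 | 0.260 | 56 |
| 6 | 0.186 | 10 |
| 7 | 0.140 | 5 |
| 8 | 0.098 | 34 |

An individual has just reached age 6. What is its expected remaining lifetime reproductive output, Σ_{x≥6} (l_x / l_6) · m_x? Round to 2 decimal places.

l_6 = 0.186. Conditional survival from age 6 to x is l_x / l_6.
  x=6: (0.186/0.186) × 10 = 10.0000
  x=7: (0.140/0.186) × 5 = 3.7634
  x=8: (0.098/0.186) × 34 = 17.9140
Sum = 10.0000 + 3.7634 + 17.9140 = 31.6774

31.68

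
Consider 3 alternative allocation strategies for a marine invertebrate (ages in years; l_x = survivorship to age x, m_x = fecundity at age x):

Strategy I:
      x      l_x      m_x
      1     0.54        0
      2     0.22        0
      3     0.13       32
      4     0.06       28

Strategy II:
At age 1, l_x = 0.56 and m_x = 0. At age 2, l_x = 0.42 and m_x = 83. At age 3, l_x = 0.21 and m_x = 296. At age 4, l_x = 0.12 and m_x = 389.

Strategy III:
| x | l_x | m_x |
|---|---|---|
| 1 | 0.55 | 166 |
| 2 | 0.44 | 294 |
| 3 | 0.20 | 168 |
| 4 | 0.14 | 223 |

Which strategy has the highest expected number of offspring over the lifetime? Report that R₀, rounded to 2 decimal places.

285.48

Strategy I: R₀ = 0.54×0 + 0.22×0 + 0.13×32 + 0.06×28 = 5.8400
Strategy II: R₀ = 0.56×0 + 0.42×83 + 0.21×296 + 0.12×389 = 143.7000
Strategy III: R₀ = 0.55×166 + 0.44×294 + 0.20×168 + 0.14×223 = 285.4800
Highest R₀: strategy III with 285.4800.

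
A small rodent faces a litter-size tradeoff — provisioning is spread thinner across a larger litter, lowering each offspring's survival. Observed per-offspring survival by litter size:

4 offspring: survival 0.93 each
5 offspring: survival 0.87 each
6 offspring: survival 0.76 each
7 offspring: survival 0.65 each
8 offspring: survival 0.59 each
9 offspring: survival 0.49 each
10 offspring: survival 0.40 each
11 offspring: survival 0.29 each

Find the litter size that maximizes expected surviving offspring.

Expected surviving offspring = c × s(c):
  c=4: 4 × 0.93 = 3.720
  c=5: 5 × 0.87 = 4.350
  c=6: 6 × 0.76 = 4.560
  c=7: 7 × 0.65 = 4.550
  c=8: 8 × 0.59 = 4.720
  c=9: 9 × 0.49 = 4.410
  c=10: 10 × 0.40 = 4.000
  c=11: 11 × 0.29 = 3.190
Maximum at c = 8 (4.720 surviving offspring).

8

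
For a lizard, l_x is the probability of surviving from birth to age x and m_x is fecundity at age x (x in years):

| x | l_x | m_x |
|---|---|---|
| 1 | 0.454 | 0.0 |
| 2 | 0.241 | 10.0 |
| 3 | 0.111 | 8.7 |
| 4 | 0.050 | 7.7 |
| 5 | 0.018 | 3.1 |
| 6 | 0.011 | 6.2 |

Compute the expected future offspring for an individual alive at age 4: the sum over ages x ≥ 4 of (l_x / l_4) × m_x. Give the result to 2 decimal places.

l_4 = 0.050. Conditional survival from age 4 to x is l_x / l_4.
  x=4: (0.050/0.050) × 7.7 = 7.7000
  x=5: (0.018/0.050) × 3.1 = 1.1160
  x=6: (0.011/0.050) × 6.2 = 1.3640
Sum = 7.7000 + 1.1160 + 1.3640 = 10.1800

10.18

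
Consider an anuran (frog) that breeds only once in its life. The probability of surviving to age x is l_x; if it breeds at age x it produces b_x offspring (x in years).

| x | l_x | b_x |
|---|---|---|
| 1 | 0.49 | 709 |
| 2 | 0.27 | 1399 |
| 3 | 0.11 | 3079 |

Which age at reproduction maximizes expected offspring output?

Expected offspring if breeding at age x = l_x × b_x:
  age 1: 0.49 × 709 = 347.410
  age 2: 0.27 × 1399 = 377.730
  age 3: 0.11 × 3079 = 338.690
Maximum at age 2 (377.730).

2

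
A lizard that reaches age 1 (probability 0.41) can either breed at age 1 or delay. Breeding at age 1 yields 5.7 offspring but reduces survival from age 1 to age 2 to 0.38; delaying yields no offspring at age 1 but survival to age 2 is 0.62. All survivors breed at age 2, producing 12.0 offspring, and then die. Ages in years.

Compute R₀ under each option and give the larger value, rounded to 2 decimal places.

4.21

breed at age 1: R₀ = 0.41 × (5.7 + 0.38 × 12.0) = 0.41 × 10.2600 = 4.2066
delay to age 2: R₀ = 0.41 × (0.62 × 12.0) = 0.41 × 7.4400 = 3.0504
Higher: breed at age 1 (4.2066).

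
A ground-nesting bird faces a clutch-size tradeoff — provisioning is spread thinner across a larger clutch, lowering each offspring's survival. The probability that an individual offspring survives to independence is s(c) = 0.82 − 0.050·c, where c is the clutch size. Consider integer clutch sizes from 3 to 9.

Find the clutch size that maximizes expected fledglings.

8

Expected fledglings = c × s(c):
  c=3: 3 × 0.670 = 2.010
  c=4: 4 × 0.620 = 2.480
  c=5: 5 × 0.570 = 2.850
  c=6: 6 × 0.520 = 3.120
  c=7: 7 × 0.470 = 3.290
  c=8: 8 × 0.420 = 3.360
  c=9: 9 × 0.370 = 3.330
Maximum at c = 8 (3.360 fledglings).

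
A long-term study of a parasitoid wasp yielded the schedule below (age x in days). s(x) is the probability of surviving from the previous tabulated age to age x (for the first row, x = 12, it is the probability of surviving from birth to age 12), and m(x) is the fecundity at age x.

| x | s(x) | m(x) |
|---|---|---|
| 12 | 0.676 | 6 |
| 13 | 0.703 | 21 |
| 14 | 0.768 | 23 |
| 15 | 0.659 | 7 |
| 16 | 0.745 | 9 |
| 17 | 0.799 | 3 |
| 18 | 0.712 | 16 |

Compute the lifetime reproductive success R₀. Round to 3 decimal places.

Survivorship from birth: l_x = s_12·s_13·…·s_x.
  l_12 = 0.67600
  l_13 = 0.47523
  l_14 = 0.36498
  l_15 = 0.24052
  l_16 = 0.17919
  l_17 = 0.14317
  l_18 = 0.10194
R₀ = Σ l_x m(x):
  age 12: 0.67600 × 6 = 4.0560
  age 13: 0.47523 × 21 = 9.9798
  age 14: 0.36498 × 23 = 8.3945
  age 15: 0.24052 × 7 = 1.6836
  age 16: 0.17919 × 9 = 1.6127
  age 17: 0.14317 × 3 = 0.4295
  age 18: 0.10194 × 16 = 1.6310
R₀ = 4.0560 + 9.9798 + 8.3945 + 1.6836 + 1.6127 + 0.4295 + 1.6310 = 27.7873

27.787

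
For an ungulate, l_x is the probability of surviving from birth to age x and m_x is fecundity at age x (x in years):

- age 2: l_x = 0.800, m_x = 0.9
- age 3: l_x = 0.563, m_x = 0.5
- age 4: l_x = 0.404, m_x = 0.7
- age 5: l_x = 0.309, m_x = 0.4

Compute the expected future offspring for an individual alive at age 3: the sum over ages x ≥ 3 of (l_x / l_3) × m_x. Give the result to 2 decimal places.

1.22

l_3 = 0.563. Conditional survival from age 3 to x is l_x / l_3.
  x=3: (0.563/0.563) × 0.5 = 0.5000
  x=4: (0.404/0.563) × 0.7 = 0.5023
  x=5: (0.309/0.563) × 0.4 = 0.2195
Sum = 0.5000 + 0.5023 + 0.2195 = 1.2218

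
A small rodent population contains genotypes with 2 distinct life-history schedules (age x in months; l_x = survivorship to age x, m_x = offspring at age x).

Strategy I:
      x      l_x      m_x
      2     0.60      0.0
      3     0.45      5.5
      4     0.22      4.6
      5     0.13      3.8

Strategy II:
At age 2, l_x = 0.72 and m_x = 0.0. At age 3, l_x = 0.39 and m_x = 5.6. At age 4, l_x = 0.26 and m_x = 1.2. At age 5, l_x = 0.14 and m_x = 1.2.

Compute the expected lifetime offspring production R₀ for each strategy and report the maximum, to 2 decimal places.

3.98

Strategy I: R₀ = 0.60×0.0 + 0.45×5.5 + 0.22×4.6 + 0.13×3.8 = 3.9810
Strategy II: R₀ = 0.72×0.0 + 0.39×5.6 + 0.26×1.2 + 0.14×1.2 = 2.6640
Highest R₀: strategy I with 3.9810.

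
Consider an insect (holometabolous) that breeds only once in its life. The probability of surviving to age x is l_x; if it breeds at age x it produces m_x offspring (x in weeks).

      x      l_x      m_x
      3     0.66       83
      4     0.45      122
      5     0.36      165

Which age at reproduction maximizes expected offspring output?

Expected offspring if breeding at age x = l_x × m_x:
  age 3: 0.66 × 83 = 54.780
  age 4: 0.45 × 122 = 54.900
  age 5: 0.36 × 165 = 59.400
Maximum at age 5 (59.400).

5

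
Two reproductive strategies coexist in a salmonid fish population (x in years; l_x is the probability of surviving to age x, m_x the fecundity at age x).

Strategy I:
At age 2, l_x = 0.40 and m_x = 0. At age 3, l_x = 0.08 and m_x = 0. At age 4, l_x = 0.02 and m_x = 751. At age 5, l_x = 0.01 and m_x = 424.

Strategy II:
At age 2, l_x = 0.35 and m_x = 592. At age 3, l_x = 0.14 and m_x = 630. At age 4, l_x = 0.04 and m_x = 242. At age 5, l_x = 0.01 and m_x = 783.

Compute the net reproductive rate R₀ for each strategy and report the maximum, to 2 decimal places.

Strategy I: R₀ = 0.40×0 + 0.08×0 + 0.02×751 + 0.01×424 = 19.2600
Strategy II: R₀ = 0.35×592 + 0.14×630 + 0.04×242 + 0.01×783 = 312.9100
Highest R₀: strategy II with 312.9100.

312.91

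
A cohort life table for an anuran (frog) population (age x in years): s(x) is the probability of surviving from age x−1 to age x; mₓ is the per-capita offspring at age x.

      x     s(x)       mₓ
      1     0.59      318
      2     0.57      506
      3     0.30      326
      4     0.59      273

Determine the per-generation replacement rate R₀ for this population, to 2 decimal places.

406.93

Survivorship from birth: l_x = s_1·s_2·…·s_x.
  l_1 = 0.59000
  l_2 = 0.33630
  l_3 = 0.10089
  l_4 = 0.05953
R₀ = Σ l_x mₓ:
  age 1: 0.59000 × 318 = 187.6200
  age 2: 0.33630 × 506 = 170.1678
  age 3: 0.10089 × 326 = 32.8901
  age 4: 0.05953 × 273 = 16.2517
R₀ = 187.6200 + 170.1678 + 32.8901 + 16.2517 = 406.9296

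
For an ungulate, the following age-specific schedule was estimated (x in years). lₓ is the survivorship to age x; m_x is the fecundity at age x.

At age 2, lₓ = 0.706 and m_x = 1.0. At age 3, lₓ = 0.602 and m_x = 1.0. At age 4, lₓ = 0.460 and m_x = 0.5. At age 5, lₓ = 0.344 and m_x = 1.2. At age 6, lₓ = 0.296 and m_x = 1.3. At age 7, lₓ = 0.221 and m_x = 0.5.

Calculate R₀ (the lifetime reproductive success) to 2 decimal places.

2.45

R₀ = Σ lₓ m_x:
  age 2: 0.706 × 1.0 = 0.7060
  age 3: 0.602 × 1.0 = 0.6020
  age 4: 0.460 × 0.5 = 0.2300
  age 5: 0.344 × 1.2 = 0.4128
  age 6: 0.296 × 1.3 = 0.3848
  age 7: 0.221 × 0.5 = 0.1105
R₀ = 0.7060 + 0.6020 + 0.2300 + 0.4128 + 0.3848 + 0.1105 = 2.4461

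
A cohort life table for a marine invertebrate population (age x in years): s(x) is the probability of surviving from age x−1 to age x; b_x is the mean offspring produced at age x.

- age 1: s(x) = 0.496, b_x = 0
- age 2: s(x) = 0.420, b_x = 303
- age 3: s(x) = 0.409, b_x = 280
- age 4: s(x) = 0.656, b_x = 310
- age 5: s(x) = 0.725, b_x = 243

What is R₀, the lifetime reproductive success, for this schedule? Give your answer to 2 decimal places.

114.15

Survivorship from birth: l_x = s_1·s_2·…·s_x.
  l_1 = 0.49600
  l_2 = 0.20832
  l_3 = 0.08520
  l_4 = 0.05589
  l_5 = 0.04052
R₀ = Σ l_x b_x:
  age 1: 0.49600 × 0 = 0.0000
  age 2: 0.20832 × 303 = 63.1210
  age 3: 0.08520 × 280 = 23.8560
  age 4: 0.05589 × 310 = 17.3259
  age 5: 0.04052 × 243 = 9.8464
R₀ = 0.0000 + 63.1210 + 23.8560 + 17.3259 + 9.8464 = 114.1492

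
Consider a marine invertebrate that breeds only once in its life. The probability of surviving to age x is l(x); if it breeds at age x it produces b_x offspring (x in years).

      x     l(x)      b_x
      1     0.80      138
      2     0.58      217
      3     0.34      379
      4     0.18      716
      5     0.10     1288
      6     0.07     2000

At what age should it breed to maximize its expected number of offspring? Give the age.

6

Expected offspring if breeding at age x = l(x) × b_x:
  age 1: 0.80 × 138 = 110.400
  age 2: 0.58 × 217 = 125.860
  age 3: 0.34 × 379 = 128.860
  age 4: 0.18 × 716 = 128.880
  age 5: 0.10 × 1288 = 128.800
  age 6: 0.07 × 2000 = 140.000
Maximum at age 6 (140.000).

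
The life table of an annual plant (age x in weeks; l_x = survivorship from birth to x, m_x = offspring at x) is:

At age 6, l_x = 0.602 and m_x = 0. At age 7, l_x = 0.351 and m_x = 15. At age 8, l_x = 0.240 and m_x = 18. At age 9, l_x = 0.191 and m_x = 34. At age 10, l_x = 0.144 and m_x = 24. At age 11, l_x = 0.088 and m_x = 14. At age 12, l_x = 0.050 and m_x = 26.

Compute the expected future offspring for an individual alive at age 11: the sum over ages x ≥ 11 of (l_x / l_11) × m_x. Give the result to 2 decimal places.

l_11 = 0.088. Conditional survival from age 11 to x is l_x / l_11.
  x=11: (0.088/0.088) × 14 = 14.0000
  x=12: (0.050/0.088) × 26 = 14.7727
Sum = 14.0000 + 14.7727 = 28.7727

28.77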